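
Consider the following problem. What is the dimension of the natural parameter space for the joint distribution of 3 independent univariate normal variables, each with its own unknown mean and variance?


Exponential family dimension calculation:
Each univariate normal has two natural parameters (mu/sigma^2 and -1/(2 sigma^2)).
With 3 independent components, dim = 2 * 3 = 6.

6


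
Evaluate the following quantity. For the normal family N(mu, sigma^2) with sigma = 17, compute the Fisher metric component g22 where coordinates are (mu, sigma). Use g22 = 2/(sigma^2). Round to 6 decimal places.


For the 2-parameter normal family, the Fisher metric has:
  g11 = 1/sigma^2, g22 = 2/sigma^2.
sigma = 17, sigma^2 = 289.
g22 = 0.006920

0.006920


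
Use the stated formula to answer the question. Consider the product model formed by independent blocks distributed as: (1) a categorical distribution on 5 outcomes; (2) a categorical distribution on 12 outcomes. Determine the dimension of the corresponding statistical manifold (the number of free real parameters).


The dimension of a statistical manifold equals the number of free
(independent) real parameters of the model. For a product of independent
blocks the parameter counts add.
- categorical on 5 outcomes (probabilities sum to 1): 5-1 = 4.
- categorical on 12 outcomes (probabilities sum to 1): 12-1 = 11.
Total = 4 + 11 = 15.
Dimension = 15

15


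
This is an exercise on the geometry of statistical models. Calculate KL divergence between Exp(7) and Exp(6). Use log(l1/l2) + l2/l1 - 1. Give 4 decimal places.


KL divergence for exponential family:
KL = log(l1/l2) + l2/l1 - 1.
log(7/6) = 0.154151.
6/7 = 0.857143.
KL = 0.154151 + 0.857143 - 1 = 0.0113

0.0113


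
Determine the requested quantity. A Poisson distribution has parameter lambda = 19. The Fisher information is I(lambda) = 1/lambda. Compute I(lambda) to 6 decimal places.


Fisher information for Poisson: I(lambda) = 1/lambda.
lambda = 19.
I(lambda) = 1/19 = 0.052632

0.052632


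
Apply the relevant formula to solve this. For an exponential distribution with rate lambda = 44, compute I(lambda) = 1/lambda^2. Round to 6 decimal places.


Fisher information for exponential: I(lambda) = 1/lambda^2.
lambda = 44, lambda^2 = 1936.
I = 1/1936 = 0.000517

0.000517


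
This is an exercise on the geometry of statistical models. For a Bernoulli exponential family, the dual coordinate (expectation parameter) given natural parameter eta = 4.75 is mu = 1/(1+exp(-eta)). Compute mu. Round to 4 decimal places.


Dual coordinate (expectation parameter) for Bernoulli:
mu = 1/(1+exp(-eta)).
eta = 4.75.
exp(-eta) = exp(-4.75) = 0.008652.
mu = 1/(1+0.008652) = 0.9914

0.9914


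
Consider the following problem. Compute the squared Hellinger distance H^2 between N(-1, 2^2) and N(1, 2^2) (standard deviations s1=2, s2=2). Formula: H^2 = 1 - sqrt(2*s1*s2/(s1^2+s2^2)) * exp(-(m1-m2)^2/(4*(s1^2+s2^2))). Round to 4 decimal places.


Squared Hellinger distance for Gaussians:
H^2 = 1 - sqrt(2*s1*s2/(s1^2+s2^2)) * exp(-(m1-m2)^2/(4*(s1^2+s2^2))).
s1^2 = 4, s2^2 = 4, s1^2+s2^2 = 8.
sqrt(2*2*2/(8)) = 1.0.
(m1-m2)^2 = (-2)^2 = 4.
exp(-4/(4*8)) = exp(-0.125) = 0.882497.
H^2 = 1 - 1.0*0.882497 = 0.1175

0.1175


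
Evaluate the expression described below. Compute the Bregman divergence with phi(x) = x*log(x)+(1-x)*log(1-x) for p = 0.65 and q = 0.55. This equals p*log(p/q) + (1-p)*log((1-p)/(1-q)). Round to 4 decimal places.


Bregman divergence with negative entropy generator:
D = p*log(p/q) + (1-p)*log((1-p)/(1-q)).
p = 0.65, q = 0.55.
p*log(p/q) = 0.65*log(0.65/0.55) = 0.108585.
(1-p)*log((1-p)/(1-q)) = 0.35*log(0.35/0.45) = -0.08796.
D = 0.108585 + -0.08796 = 0.0206

0.0206


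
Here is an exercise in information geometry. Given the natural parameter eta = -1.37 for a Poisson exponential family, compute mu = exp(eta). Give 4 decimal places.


Expectation parameter for Poisson exponential family:
mu = exp(eta).
eta = -1.37.
mu = exp(-1.37) = 0.2541

0.2541


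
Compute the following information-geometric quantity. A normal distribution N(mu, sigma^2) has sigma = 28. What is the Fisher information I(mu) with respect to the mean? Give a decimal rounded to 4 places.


The Fisher information for the mean of a normal distribution is I(mu) = 1/sigma^2.
sigma = 28, so sigma^2 = 784.
I(mu) = 1/784 = 0.0013

0.0013


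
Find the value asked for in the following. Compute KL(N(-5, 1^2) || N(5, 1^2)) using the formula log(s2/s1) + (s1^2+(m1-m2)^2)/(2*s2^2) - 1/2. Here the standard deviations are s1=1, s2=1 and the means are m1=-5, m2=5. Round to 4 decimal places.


KL divergence between normal distributions:
KL = log(s2/s1) + (s1^2 + (m1-m2)^2)/(2*s2^2) - 1/2.
log(1/1) = 0.0.
(1^2 + (-5-5)^2)/(2*1^2) = (1 + 100)/2 = 50.5.
KL = 0.0 + 50.5 - 0.5 = 50.0000

50.0000


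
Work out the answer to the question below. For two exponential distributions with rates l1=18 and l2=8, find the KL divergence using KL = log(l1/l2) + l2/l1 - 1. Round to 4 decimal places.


KL divergence for exponential family:
KL = log(l1/l2) + l2/l1 - 1.
log(18/8) = 0.81093.
8/18 = 0.444444.
KL = 0.81093 + 0.444444 - 1 = 0.2554

0.2554


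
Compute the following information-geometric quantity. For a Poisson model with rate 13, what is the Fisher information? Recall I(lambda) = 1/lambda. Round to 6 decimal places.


Fisher information for Poisson: I(lambda) = 1/lambda.
lambda = 13.
I(lambda) = 1/13 = 0.076923

0.076923


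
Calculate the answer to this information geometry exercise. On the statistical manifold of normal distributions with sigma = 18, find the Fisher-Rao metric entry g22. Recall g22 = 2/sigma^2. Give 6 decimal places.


For the 2-parameter normal family, the Fisher metric has:
  g11 = 1/sigma^2, g22 = 2/sigma^2.
sigma = 18, sigma^2 = 324.
g22 = 0.006173

0.006173


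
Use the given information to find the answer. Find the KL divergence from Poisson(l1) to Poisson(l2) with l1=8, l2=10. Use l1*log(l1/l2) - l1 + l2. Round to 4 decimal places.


KL divergence for Poisson:
KL = l1*log(l1/l2) - l1 + l2.
l1 = 8, l2 = 10.
log(8/10) = -0.223144.
l1*log(l1/l2) = 8 * -0.223144 = -1.785148.
KL = -1.785148 - 8 + 10 = 0.2149

0.2149


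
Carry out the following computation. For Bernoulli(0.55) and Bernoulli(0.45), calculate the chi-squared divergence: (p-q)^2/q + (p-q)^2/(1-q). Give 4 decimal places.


Chi-squared divergence between Bernoulli distributions:
chi^2 = (p-q)^2/q + (p-q)^2/(1-q).
p = 0.55, q = 0.45, p-q = 0.1.
(p-q)^2 = 0.01.
term1 = 0.01/0.45 = 0.022222.
term2 = 0.01/0.55 = 0.018182.
chi^2 = 0.022222 + 0.018182 = 0.0404

0.0404


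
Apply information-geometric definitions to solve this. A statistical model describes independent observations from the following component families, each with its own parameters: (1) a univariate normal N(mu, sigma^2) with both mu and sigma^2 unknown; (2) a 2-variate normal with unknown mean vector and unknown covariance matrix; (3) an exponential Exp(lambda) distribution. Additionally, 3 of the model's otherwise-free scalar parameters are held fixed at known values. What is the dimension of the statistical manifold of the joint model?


The dimension of a statistical manifold equals the number of free
(independent) real parameters of the model. For a product of independent
blocks the parameter counts add.
- normal (mu, sigma^2): 2.
- 2-variate normal: 2 (mean) + 2*3/2 = 3 (symmetric covariance) = 5.
- exponential (lambda): 1.
Total = 2 + 5 + 1 = 8.
3 parameter(s) fixed at known values: 8 - 3 = 5.
Dimension = 5

5


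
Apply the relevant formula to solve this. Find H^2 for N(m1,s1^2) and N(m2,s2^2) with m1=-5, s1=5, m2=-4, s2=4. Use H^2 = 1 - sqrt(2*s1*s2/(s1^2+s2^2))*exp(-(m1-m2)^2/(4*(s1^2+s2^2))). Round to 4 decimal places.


Squared Hellinger distance for Gaussians:
H^2 = 1 - sqrt(2*s1*s2/(s1^2+s2^2)) * exp(-(m1-m2)^2/(4*(s1^2+s2^2))).
s1^2 = 25, s2^2 = 16, s1^2+s2^2 = 41.
sqrt(2*5*4/(41)) = 0.98773.
(m1-m2)^2 = (-1)^2 = 1.
exp(-1/(4*41)) = exp(-0.006098) = 0.993921.
H^2 = 1 - 0.98773*0.993921 = 0.0183

0.0183


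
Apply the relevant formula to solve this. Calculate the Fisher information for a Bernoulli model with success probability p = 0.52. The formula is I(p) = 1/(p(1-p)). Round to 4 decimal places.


For Bernoulli(p), Fisher information is I(p) = 1/(p*(1-p)).
p = 0.52, 1-p = 0.48.
p*(1-p) = 0.2496.
I(p) = 1/0.2496 = 4.0064

4.0064


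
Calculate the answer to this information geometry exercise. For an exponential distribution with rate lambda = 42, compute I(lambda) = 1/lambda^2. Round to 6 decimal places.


Fisher information for exponential: I(lambda) = 1/lambda^2.
lambda = 42, lambda^2 = 1764.
I = 1/1764 = 0.000567

0.000567


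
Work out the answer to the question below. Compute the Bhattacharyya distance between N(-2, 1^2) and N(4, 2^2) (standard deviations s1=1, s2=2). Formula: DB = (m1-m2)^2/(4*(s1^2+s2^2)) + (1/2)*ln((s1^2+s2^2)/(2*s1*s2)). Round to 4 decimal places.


Bhattacharyya distance between two Gaussians:
DB = (m1-m2)^2/(4*(s1^2+s2^2)) + (1/2)*ln((s1^2+s2^2)/(2*s1*s2)).
(m1-m2)^2 = (-6)^2 = 36.
s1^2+s2^2 = 1 + 4 = 5.
term1 = 36/20 = 1.8.
term2 = 0.5*ln(5/4.0) = 0.111572.
DB = 1.8 + 0.111572 = 1.9116

1.9116


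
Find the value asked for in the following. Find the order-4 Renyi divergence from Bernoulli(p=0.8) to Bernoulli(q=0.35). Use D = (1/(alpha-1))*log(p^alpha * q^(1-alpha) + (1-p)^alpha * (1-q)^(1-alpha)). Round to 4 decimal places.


Renyi divergence of order alpha between Bernoulli distributions:
D = (1/(alpha-1))*log(p^alpha * q^(1-alpha) + (1-p)^alpha * (1-q)^(1-alpha)).
alpha = 4, p = 0.8, q = 0.35.
p^alpha * q^(1-alpha) = 0.8^4 * 0.35^-3 = 9.553353.
(1-p)^alpha * (1-q)^(1-alpha) = 0.2^4 * 0.65^-3 = 0.005826.
sum = 9.553353 + 0.005826 = 9.559179.
D = (1/3)*log(9.559179) = 0.7525

0.7525


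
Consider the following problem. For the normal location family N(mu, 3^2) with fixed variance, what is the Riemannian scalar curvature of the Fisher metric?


This family has a single free parameter, so its statistical manifold
is 1-dimensional. The Riemann curvature tensor of any 1-dimensional
Riemannian manifold vanishes identically, so R = 0.

0


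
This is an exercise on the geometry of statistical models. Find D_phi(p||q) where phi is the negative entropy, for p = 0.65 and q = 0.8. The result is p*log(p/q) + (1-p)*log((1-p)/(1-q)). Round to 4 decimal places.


Bregman divergence with negative entropy generator:
D = p*log(p/q) + (1-p)*log((1-p)/(1-q)).
p = 0.65, q = 0.8.
p*log(p/q) = 0.65*log(0.65/0.8) = -0.134966.
(1-p)*log((1-p)/(1-q)) = 0.35*log(0.35/0.2) = 0.195866.
D = -0.134966 + 0.195866 = 0.0609

0.0609


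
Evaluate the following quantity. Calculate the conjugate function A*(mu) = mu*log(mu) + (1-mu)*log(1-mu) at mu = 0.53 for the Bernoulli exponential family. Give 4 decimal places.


Legendre transform for Bernoulli:
A*(mu) = mu*log(mu) + (1-mu)*log(1-mu).
mu = 0.53, 1-mu = 0.47.
mu*log(mu) = 0.53*log(0.53) = -0.336485.
(1-mu)*log(1-mu) = 0.47*log(0.47) = -0.354861.
A* = -0.336485 + -0.354861 = -0.6913

-0.6913


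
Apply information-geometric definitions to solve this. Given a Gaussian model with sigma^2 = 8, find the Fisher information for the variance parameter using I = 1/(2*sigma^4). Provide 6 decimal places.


Fisher information for variance: I(sigma^2) = 1/(2*sigma^4).
sigma^2 = 8, so sigma^4 = 64.
I = 1/(2*64) = 1/128 = 0.007813

0.007813


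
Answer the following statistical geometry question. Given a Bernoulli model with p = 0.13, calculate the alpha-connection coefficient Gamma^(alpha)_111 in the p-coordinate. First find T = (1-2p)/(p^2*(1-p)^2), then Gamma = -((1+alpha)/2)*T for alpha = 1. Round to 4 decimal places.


Skewness (Amari-Chentsov) tensor: T = (1-2p)/(p^2*(1-p)^2).
p = 0.13, 1-2p = 0.74, p^2 = 0.0169, (1-p)^2 = 0.7569.
T = 0.74/(0.0169 * 0.7569) = 57.850419.
In the p-coordinate, Gamma^(alpha) = Gamma^(0) - (alpha/2)*T with Gamma^(0) = (1/2)*g'(p) = -T/2,
so Gamma^(alpha) = -((1+alpha)/2)*T.
alpha = 1, -(1+alpha)/2 = -1.0.
Gamma = -1.0 * 57.850419 = -57.8504

-57.8504


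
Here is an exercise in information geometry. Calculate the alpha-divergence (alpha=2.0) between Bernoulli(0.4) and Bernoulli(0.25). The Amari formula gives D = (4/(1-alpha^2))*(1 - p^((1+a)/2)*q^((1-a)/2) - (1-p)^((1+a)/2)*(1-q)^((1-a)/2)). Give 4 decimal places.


Amari alpha-divergence:
D = (4/(1-alpha^2))*(1 - p^((1+a)/2)*q^((1-a)/2) - (1-p)^((1+a)/2)*(1-q)^((1-a)/2)).
alpha = 2.0, p = 0.4, q = 0.25.
e1 = (1+alpha)/2 = 1.5, e2 = (1-alpha)/2 = -0.5.
t1 = p^e1 * q^e2 = 0.4^1.5 * 0.25^-0.5 = 0.505964.
t2 = (1-p)^e1 * (1-q)^e2 = 0.6^1.5 * 0.75^-0.5 = 0.536656.
4/(1-alpha^2) = -1.333333.
D = -1.333333*(1 - 0.505964 - 0.536656) = 0.0568

0.0568


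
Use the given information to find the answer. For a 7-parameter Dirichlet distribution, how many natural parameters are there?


Exponential family dimension calculation:
Dirichlet with 7 components has 7 natural parameters.

7


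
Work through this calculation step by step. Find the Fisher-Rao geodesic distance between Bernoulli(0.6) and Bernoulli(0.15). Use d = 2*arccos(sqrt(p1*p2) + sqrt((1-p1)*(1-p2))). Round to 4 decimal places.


Geodesic distance on Bernoulli manifold:
d(p1,p2) = 2*arccos(sqrt(p1*p2) + sqrt((1-p1)*(1-p2))).
sqrt(p1*p2) = sqrt(0.6*0.15) = 0.3.
sqrt((1-p1)*(1-p2)) = sqrt(0.4*0.85) = 0.583095.
arg = 0.3 + 0.583095 = 0.883095.
d = 2*arccos(0.883095) = 0.9768

0.9768


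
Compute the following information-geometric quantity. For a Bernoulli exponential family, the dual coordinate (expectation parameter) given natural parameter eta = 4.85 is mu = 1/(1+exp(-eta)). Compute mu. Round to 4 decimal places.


Dual coordinate (expectation parameter) for Bernoulli:
mu = 1/(1+exp(-eta)).
eta = 4.85.
exp(-eta) = exp(-4.85) = 0.007828.
mu = 1/(1+0.007828) = 0.9922

0.9922


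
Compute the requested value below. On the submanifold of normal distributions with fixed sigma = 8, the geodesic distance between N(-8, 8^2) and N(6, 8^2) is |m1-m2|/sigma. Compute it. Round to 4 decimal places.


On the fixed-variance normal subfamily, geodesic distance = |m1-m2|/sigma.
|-8 - 6| = 14.
sigma = 8.
d = 14/8 = 1.7500

1.7500


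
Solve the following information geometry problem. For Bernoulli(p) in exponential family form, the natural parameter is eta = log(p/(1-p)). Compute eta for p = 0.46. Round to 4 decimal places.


Natural parameter for Bernoulli: eta = log(p/(1-p)).
p = 0.46, 1-p = 0.54.
p/(1-p) = 0.851852.
eta = log(0.851852) = -0.1603

-0.1603


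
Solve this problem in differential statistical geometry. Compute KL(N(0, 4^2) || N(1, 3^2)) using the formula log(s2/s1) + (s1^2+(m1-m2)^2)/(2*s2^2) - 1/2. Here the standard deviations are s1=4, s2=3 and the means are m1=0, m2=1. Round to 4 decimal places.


KL divergence between normal distributions:
KL = log(s2/s1) + (s1^2 + (m1-m2)^2)/(2*s2^2) - 1/2.
log(3/4) = -0.287682.
(4^2 + (0-1)^2)/(2*3^2) = (16 + 1)/18 = 0.944444.
KL = -0.287682 + 0.944444 - 0.5 = 0.1568

0.1568


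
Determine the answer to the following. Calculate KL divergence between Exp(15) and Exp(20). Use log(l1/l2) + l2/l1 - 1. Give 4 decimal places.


KL divergence for exponential family:
KL = log(l1/l2) + l2/l1 - 1.
log(15/20) = -0.287682.
20/15 = 1.333333.
KL = -0.287682 + 1.333333 - 1 = 0.0457

0.0457


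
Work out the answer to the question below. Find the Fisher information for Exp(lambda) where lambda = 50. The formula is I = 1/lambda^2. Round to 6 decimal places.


Fisher information for exponential: I(lambda) = 1/lambda^2.
lambda = 50, lambda^2 = 2500.
I = 1/2500 = 0.000400

0.000400


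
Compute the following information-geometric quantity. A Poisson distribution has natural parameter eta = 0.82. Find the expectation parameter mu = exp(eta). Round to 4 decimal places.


Expectation parameter for Poisson exponential family:
mu = exp(eta).
eta = 0.82.
mu = exp(0.82) = 2.2705

2.2705


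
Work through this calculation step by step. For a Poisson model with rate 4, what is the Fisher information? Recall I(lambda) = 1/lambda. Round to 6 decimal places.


Fisher information for Poisson: I(lambda) = 1/lambda.
lambda = 4.
I(lambda) = 1/4 = 0.250000

0.250000


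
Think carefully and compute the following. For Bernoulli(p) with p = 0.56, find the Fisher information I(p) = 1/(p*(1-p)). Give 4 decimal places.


For Bernoulli(p), Fisher information is I(p) = 1/(p*(1-p)).
p = 0.56, 1-p = 0.44.
p*(1-p) = 0.2464.
I(p) = 1/0.2464 = 4.0584

4.0584


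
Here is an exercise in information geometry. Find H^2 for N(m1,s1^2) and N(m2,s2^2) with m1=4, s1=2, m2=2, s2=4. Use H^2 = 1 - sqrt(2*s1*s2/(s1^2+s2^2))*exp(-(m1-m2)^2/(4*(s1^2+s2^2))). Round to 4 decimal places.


Squared Hellinger distance for Gaussians:
H^2 = 1 - sqrt(2*s1*s2/(s1^2+s2^2)) * exp(-(m1-m2)^2/(4*(s1^2+s2^2))).
s1^2 = 4, s2^2 = 16, s1^2+s2^2 = 20.
sqrt(2*2*4/(20)) = 0.894427.
(m1-m2)^2 = (2)^2 = 4.
exp(-4/(4*20)) = exp(-0.05) = 0.951229.
H^2 = 1 - 0.894427*0.951229 = 0.1492

0.1492


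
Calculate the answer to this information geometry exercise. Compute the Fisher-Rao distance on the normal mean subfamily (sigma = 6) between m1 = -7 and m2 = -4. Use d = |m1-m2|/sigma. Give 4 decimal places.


On the fixed-variance normal subfamily, geodesic distance = |m1-m2|/sigma.
|-7 - -4| = 3.
sigma = 6.
d = 3/6 = 0.5000

0.5000


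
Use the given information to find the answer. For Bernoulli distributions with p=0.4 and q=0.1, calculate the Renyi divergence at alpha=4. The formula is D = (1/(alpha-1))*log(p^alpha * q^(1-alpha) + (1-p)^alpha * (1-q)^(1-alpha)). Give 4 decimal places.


Renyi divergence of order alpha between Bernoulli distributions:
D = (1/(alpha-1))*log(p^alpha * q^(1-alpha) + (1-p)^alpha * (1-q)^(1-alpha)).
alpha = 4, p = 0.4, q = 0.1.
p^alpha * q^(1-alpha) = 0.4^4 * 0.1^-3 = 25.6.
(1-p)^alpha * (1-q)^(1-alpha) = 0.6^4 * 0.9^-3 = 0.177778.
sum = 25.6 + 0.177778 = 25.777778.
D = (1/3)*log(25.777778) = 1.0832

1.0832


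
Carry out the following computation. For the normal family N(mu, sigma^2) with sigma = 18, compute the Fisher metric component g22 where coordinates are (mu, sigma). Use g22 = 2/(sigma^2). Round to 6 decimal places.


For the 2-parameter normal family, the Fisher metric has:
  g11 = 1/sigma^2, g22 = 2/sigma^2.
sigma = 18, sigma^2 = 324.
g22 = 0.006173

0.006173


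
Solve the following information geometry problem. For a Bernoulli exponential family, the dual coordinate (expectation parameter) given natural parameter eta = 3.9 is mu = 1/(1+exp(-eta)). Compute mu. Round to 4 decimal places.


Dual coordinate (expectation parameter) for Bernoulli:
mu = 1/(1+exp(-eta)).
eta = 3.9.
exp(-eta) = exp(-3.9) = 0.020242.
mu = 1/(1+0.020242) = 0.9802

0.9802


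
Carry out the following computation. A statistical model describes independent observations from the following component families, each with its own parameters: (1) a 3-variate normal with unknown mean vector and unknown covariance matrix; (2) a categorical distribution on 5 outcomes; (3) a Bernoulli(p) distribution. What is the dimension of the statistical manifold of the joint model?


The dimension of a statistical manifold equals the number of free
(independent) real parameters of the model. For a product of independent
blocks the parameter counts add.
- 3-variate normal: 3 (mean) + 3*4/2 = 6 (symmetric covariance) = 9.
- categorical on 5 outcomes (probabilities sum to 1): 5-1 = 4.
- Bernoulli (p): 1.
Total = 9 + 4 + 1 = 14.
Dimension = 14

14


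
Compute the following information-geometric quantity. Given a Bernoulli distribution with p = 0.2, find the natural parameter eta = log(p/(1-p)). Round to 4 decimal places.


Natural parameter for Bernoulli: eta = log(p/(1-p)).
p = 0.2, 1-p = 0.8.
p/(1-p) = 0.25.
eta = log(0.25) = -1.3863

-1.3863


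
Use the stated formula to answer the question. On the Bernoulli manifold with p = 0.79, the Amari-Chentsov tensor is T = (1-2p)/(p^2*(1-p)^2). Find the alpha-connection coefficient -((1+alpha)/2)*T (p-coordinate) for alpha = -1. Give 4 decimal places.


Skewness (Amari-Chentsov) tensor: T = (1-2p)/(p^2*(1-p)^2).
p = 0.79, 1-2p = -0.58, p^2 = 0.6241, (1-p)^2 = 0.0441.
T = -0.58/(0.6241 * 0.0441) = -21.07343.
In the p-coordinate, Gamma^(alpha) = Gamma^(0) - (alpha/2)*T with Gamma^(0) = (1/2)*g'(p) = -T/2,
so Gamma^(alpha) = -((1+alpha)/2)*T.
alpha = -1, -(1+alpha)/2 = 0.0.
Gamma = 0.0 * -21.07343 = 0.0000

0.0000


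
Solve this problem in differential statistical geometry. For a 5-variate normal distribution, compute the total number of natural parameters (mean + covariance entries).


Exponential family dimension calculation:
For 5-dim MVN: mean has 5 params, covariance has 5*6/2 = 15 unique entries.
Total dim = 5 + 15 = 20.

20


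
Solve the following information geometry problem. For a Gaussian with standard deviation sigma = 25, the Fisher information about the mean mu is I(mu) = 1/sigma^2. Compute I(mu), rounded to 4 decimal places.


The Fisher information for the mean of a normal distribution is I(mu) = 1/sigma^2.
sigma = 25, so sigma^2 = 625.
I(mu) = 1/625 = 0.0016

0.0016


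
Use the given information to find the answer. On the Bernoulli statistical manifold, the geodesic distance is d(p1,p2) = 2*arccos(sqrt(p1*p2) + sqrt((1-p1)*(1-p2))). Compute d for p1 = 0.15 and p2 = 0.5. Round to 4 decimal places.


Geodesic distance on Bernoulli manifold:
d(p1,p2) = 2*arccos(sqrt(p1*p2) + sqrt((1-p1)*(1-p2))).
sqrt(p1*p2) = sqrt(0.15*0.5) = 0.273861.
sqrt((1-p1)*(1-p2)) = sqrt(0.85*0.5) = 0.65192.
arg = 0.273861 + 0.65192 = 0.925782.
d = 2*arccos(0.925782) = 0.7754

0.7754


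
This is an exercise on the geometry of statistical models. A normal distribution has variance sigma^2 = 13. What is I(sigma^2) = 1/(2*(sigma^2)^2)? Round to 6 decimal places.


Fisher information for variance: I(sigma^2) = 1/(2*sigma^4).
sigma^2 = 13, so sigma^4 = 169.
I = 1/(2*169) = 1/338 = 0.002959

0.002959


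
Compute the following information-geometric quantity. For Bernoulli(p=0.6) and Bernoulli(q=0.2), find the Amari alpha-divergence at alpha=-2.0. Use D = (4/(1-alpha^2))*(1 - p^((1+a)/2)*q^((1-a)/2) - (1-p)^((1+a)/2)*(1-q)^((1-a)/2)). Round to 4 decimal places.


Amari alpha-divergence:
D = (4/(1-alpha^2))*(1 - p^((1+a)/2)*q^((1-a)/2) - (1-p)^((1+a)/2)*(1-q)^((1-a)/2)).
alpha = -2.0, p = 0.6, q = 0.2.
e1 = (1+alpha)/2 = -0.5, e2 = (1-alpha)/2 = 1.5.
t1 = p^e1 * q^e2 = 0.6^-0.5 * 0.2^1.5 = 0.11547.
t2 = (1-p)^e1 * (1-q)^e2 = 0.4^-0.5 * 0.8^1.5 = 1.131371.
4/(1-alpha^2) = -1.333333.
D = -1.333333*(1 - 0.11547 - 1.131371) = 0.3291

0.3291


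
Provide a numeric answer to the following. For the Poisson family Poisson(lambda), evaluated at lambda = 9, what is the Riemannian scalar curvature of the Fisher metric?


This family has a single free parameter, so its statistical manifold
is 1-dimensional. The Riemann curvature tensor of any 1-dimensional
Riemannian manifold vanishes identically, so R = 0.

0


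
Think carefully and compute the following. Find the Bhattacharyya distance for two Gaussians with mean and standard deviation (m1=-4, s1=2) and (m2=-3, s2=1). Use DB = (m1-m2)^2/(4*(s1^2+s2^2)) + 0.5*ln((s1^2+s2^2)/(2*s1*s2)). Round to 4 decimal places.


Bhattacharyya distance between two Gaussians:
DB = (m1-m2)^2/(4*(s1^2+s2^2)) + (1/2)*ln((s1^2+s2^2)/(2*s1*s2)).
(m1-m2)^2 = (-1)^2 = 1.
s1^2+s2^2 = 4 + 1 = 5.
term1 = 1/20 = 0.05.
term2 = 0.5*ln(5/4.0) = 0.111572.
DB = 0.05 + 0.111572 = 0.1616

0.1616


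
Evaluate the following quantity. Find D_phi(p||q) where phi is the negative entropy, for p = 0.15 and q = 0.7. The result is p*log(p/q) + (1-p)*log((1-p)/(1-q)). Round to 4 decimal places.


Bregman divergence with negative entropy generator:
D = p*log(p/q) + (1-p)*log((1-p)/(1-q)).
p = 0.15, q = 0.7.
p*log(p/q) = 0.15*log(0.15/0.7) = -0.231067.
(1-p)*log((1-p)/(1-q)) = 0.85*log(0.85/0.3) = 0.885236.
D = -0.231067 + 0.885236 = 0.6542

0.6542


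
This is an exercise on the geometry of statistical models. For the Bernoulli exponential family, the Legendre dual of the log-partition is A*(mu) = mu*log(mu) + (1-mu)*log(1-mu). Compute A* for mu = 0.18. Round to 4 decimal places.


Legendre transform for Bernoulli:
A*(mu) = mu*log(mu) + (1-mu)*log(1-mu).
mu = 0.18, 1-mu = 0.82.
mu*log(mu) = 0.18*log(0.18) = -0.308664.
(1-mu)*log(1-mu) = 0.82*log(0.82) = -0.16273.
A* = -0.308664 + -0.16273 = -0.4714

-0.4714


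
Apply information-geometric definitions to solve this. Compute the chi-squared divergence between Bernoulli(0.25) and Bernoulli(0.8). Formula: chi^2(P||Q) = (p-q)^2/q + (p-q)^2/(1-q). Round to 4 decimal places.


Chi-squared divergence between Bernoulli distributions:
chi^2 = (p-q)^2/q + (p-q)^2/(1-q).
p = 0.25, q = 0.8, p-q = -0.55.
(p-q)^2 = 0.3025.
term1 = 0.3025/0.8 = 0.378125.
term2 = 0.3025/0.2 = 1.5125.
chi^2 = 0.378125 + 1.5125 = 1.8906

1.8906


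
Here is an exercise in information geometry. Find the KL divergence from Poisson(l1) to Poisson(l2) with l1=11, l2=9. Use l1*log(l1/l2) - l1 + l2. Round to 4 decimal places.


KL divergence for Poisson:
KL = l1*log(l1/l2) - l1 + l2.
l1 = 11, l2 = 9.
log(11/9) = 0.200671.
l1*log(l1/l2) = 11 * 0.200671 = 2.207378.
KL = 2.207378 - 11 + 9 = 0.2074

0.2074


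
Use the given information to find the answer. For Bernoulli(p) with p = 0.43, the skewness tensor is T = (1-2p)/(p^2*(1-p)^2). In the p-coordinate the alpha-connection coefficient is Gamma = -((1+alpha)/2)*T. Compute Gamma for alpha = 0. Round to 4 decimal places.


Skewness (Amari-Chentsov) tensor: T = (1-2p)/(p^2*(1-p)^2).
p = 0.43, 1-2p = 0.14, p^2 = 0.1849, (1-p)^2 = 0.3249.
T = 0.14/(0.1849 * 0.3249) = 2.330459.
In the p-coordinate, Gamma^(alpha) = Gamma^(0) - (alpha/2)*T with Gamma^(0) = (1/2)*g'(p) = -T/2,
so Gamma^(alpha) = -((1+alpha)/2)*T.
alpha = 0, -(1+alpha)/2 = -0.5.
Gamma = -0.5 * 2.330459 = -1.1652

-1.1652


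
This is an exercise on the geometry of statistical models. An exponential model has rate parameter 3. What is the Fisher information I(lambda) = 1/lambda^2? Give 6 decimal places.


Fisher information for exponential: I(lambda) = 1/lambda^2.
lambda = 3, lambda^2 = 9.
I = 1/9 = 0.111111

0.111111


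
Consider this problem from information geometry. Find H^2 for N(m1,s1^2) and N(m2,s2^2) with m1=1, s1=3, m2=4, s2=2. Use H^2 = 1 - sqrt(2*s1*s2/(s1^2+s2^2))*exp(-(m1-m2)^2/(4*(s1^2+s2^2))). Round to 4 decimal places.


Squared Hellinger distance for Gaussians:
H^2 = 1 - sqrt(2*s1*s2/(s1^2+s2^2)) * exp(-(m1-m2)^2/(4*(s1^2+s2^2))).
s1^2 = 9, s2^2 = 4, s1^2+s2^2 = 13.
sqrt(2*3*2/(13)) = 0.960769.
(m1-m2)^2 = (-3)^2 = 9.
exp(-9/(4*13)) = exp(-0.173077) = 0.841073.
H^2 = 1 - 0.960769*0.841073 = 0.1919

0.1919


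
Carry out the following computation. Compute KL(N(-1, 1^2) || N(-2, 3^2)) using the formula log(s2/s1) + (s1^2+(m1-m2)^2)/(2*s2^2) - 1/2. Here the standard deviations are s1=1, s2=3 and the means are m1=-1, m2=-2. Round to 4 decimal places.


KL divergence between normal distributions:
KL = log(s2/s1) + (s1^2 + (m1-m2)^2)/(2*s2^2) - 1/2.
log(3/1) = 1.098612.
(1^2 + (-1--2)^2)/(2*3^2) = (1 + 1)/18 = 0.111111.
KL = 1.098612 + 0.111111 - 0.5 = 0.7097

0.7097


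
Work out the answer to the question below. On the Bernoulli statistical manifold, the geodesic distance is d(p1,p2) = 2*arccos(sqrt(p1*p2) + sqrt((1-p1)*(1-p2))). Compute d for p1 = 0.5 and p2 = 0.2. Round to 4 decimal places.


Geodesic distance on Bernoulli manifold:
d(p1,p2) = 2*arccos(sqrt(p1*p2) + sqrt((1-p1)*(1-p2))).
sqrt(p1*p2) = sqrt(0.5*0.2) = 0.316228.
sqrt((1-p1)*(1-p2)) = sqrt(0.5*0.8) = 0.632456.
arg = 0.316228 + 0.632456 = 0.948683.
d = 2*arccos(0.948683) = 0.6435

0.6435


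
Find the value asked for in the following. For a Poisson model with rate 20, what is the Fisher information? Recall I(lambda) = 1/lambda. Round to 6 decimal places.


Fisher information for Poisson: I(lambda) = 1/lambda.
lambda = 20.
I(lambda) = 1/20 = 0.050000

0.050000


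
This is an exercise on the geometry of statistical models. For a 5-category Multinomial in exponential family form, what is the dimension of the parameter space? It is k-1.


Exponential family dimension calculation:
For Multinomial with k=5 categories, dim = k-1 = 4.

4


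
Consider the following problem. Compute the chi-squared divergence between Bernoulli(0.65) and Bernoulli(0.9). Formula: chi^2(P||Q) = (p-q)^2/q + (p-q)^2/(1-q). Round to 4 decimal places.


Chi-squared divergence between Bernoulli distributions:
chi^2 = (p-q)^2/q + (p-q)^2/(1-q).
p = 0.65, q = 0.9, p-q = -0.25.
(p-q)^2 = 0.0625.
term1 = 0.0625/0.9 = 0.069444.
term2 = 0.0625/0.1 = 0.625.
chi^2 = 0.069444 + 0.625 = 0.6944

0.6944


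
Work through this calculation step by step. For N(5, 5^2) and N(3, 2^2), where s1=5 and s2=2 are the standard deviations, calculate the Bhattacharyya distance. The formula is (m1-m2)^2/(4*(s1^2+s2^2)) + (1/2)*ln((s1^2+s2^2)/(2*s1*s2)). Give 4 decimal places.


Bhattacharyya distance between two Gaussians:
DB = (m1-m2)^2/(4*(s1^2+s2^2)) + (1/2)*ln((s1^2+s2^2)/(2*s1*s2)).
(m1-m2)^2 = (2)^2 = 4.
s1^2+s2^2 = 25 + 4 = 29.
term1 = 4/116 = 0.034483.
term2 = 0.5*ln(29/20.0) = 0.185782.
DB = 0.034483 + 0.185782 = 0.2203

0.2203


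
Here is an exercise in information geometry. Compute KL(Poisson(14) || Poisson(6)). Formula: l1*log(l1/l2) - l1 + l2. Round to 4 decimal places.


KL divergence for Poisson:
KL = l1*log(l1/l2) - l1 + l2.
l1 = 14, l2 = 6.
log(14/6) = 0.847298.
l1*log(l1/l2) = 14 * 0.847298 = 11.86217.
KL = 11.86217 - 14 + 6 = 3.8622

3.8622


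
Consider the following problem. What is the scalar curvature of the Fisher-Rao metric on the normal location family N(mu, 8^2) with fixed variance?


This family has a single free parameter, so its statistical manifold
is 1-dimensional. The Riemann curvature tensor of any 1-dimensional
Riemannian manifold vanishes identically, so R = 0.

0


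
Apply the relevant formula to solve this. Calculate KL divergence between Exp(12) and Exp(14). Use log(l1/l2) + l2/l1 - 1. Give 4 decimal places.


KL divergence for exponential family:
KL = log(l1/l2) + l2/l1 - 1.
log(12/14) = -0.154151.
14/12 = 1.166667.
KL = -0.154151 + 1.166667 - 1 = 0.0125

0.0125


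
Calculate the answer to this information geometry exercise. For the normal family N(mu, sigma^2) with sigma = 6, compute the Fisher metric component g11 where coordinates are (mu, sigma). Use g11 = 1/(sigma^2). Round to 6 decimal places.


For the 2-parameter normal family, the Fisher metric has:
  g11 = 1/sigma^2, g22 = 2/sigma^2.
sigma = 6, sigma^2 = 36.
g11 = 0.027778

0.027778


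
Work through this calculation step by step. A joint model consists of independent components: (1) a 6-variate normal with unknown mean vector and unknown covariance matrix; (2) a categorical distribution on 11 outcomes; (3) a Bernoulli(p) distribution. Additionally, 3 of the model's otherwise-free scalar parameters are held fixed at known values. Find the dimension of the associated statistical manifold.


The dimension of a statistical manifold equals the number of free
(independent) real parameters of the model. For a product of independent
blocks the parameter counts add.
- 6-variate normal: 6 (mean) + 6*7/2 = 21 (symmetric covariance) = 27.
- categorical on 11 outcomes (probabilities sum to 1): 11-1 = 10.
- Bernoulli (p): 1.
Total = 27 + 10 + 1 = 38.
3 parameter(s) fixed at known values: 38 - 3 = 35.
Dimension = 35

35


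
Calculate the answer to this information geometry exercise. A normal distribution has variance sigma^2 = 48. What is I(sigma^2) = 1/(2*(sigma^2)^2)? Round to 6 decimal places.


Fisher information for variance: I(sigma^2) = 1/(2*sigma^4).
sigma^2 = 48, so sigma^4 = 2304.
I = 1/(2*2304) = 1/4608 = 0.000217

0.000217


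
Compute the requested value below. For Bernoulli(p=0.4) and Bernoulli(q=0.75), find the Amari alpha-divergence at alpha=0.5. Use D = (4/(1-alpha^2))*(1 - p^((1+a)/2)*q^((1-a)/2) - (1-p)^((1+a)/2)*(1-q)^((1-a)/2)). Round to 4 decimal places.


Amari alpha-divergence:
D = (4/(1-alpha^2))*(1 - p^((1+a)/2)*q^((1-a)/2) - (1-p)^((1+a)/2)*(1-q)^((1-a)/2)).
alpha = 0.5, p = 0.4, q = 0.75.
e1 = (1+alpha)/2 = 0.75, e2 = (1-alpha)/2 = 0.25.
t1 = p^e1 * q^e2 = 0.4^0.75 * 0.75^0.25 = 0.468069.
t2 = (1-p)^e1 * (1-q)^e2 = 0.6^0.75 * 0.25^0.25 = 0.482057.
4/(1-alpha^2) = 5.333333.
D = 5.333333*(1 - 0.468069 - 0.482057) = 0.2660

0.2660


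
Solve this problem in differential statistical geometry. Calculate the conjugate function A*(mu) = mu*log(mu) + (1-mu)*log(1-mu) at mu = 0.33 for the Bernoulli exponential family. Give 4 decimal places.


Legendre transform for Bernoulli:
A*(mu) = mu*log(mu) + (1-mu)*log(1-mu).
mu = 0.33, 1-mu = 0.67.
mu*log(mu) = 0.33*log(0.33) = -0.365859.
(1-mu)*log(1-mu) = 0.67*log(0.67) = -0.26832.
A* = -0.365859 + -0.26832 = -0.6342

-0.6342


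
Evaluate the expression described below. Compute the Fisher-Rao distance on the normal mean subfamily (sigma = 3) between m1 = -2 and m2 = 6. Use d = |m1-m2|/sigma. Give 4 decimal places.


On the fixed-variance normal subfamily, geodesic distance = |m1-m2|/sigma.
|-2 - 6| = 8.
sigma = 3.
d = 8/3 = 2.6667

2.6667


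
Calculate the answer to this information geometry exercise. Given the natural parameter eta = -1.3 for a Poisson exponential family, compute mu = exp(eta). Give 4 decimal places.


Expectation parameter for Poisson exponential family:
mu = exp(eta).
eta = -1.3.
mu = exp(-1.3) = 0.2725

0.2725


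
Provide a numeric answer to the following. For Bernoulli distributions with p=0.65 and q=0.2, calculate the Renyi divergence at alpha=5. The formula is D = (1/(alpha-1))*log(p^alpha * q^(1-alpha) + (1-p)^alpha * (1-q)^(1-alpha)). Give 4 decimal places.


Renyi divergence of order alpha between Bernoulli distributions:
D = (1/(alpha-1))*log(p^alpha * q^(1-alpha) + (1-p)^alpha * (1-q)^(1-alpha)).
alpha = 5, p = 0.65, q = 0.2.
p^alpha * q^(1-alpha) = 0.65^5 * 0.2^-4 = 72.518164.
(1-p)^alpha * (1-q)^(1-alpha) = 0.35^5 * 0.8^-4 = 0.012823.
sum = 72.518164 + 0.012823 = 72.530987.
D = (1/4)*log(72.530987) = 1.0710

1.0710


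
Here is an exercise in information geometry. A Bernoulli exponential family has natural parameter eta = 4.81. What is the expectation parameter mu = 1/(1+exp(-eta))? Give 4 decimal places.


Dual coordinate (expectation parameter) for Bernoulli:
mu = 1/(1+exp(-eta)).
eta = 4.81.
exp(-eta) = exp(-4.81) = 0.008148.
mu = 1/(1+0.008148) = 0.9919

0.9919


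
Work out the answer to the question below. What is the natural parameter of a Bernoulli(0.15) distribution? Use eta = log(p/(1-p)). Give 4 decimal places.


Natural parameter for Bernoulli: eta = log(p/(1-p)).
p = 0.15, 1-p = 0.85.
p/(1-p) = 0.176471.
eta = log(0.176471) = -1.7346

-1.7346


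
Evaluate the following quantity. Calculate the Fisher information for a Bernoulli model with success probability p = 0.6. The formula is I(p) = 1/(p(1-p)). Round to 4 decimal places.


For Bernoulli(p), Fisher information is I(p) = 1/(p*(1-p)).
p = 0.6, 1-p = 0.4.
p*(1-p) = 0.24.
I(p) = 1/0.24 = 4.1667

4.1667


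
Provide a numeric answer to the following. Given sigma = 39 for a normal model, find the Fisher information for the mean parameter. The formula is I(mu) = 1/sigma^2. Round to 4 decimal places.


The Fisher information for the mean of a normal distribution is I(mu) = 1/sigma^2.
sigma = 39, so sigma^2 = 1521.
I(mu) = 1/1521 = 0.0007

0.0007


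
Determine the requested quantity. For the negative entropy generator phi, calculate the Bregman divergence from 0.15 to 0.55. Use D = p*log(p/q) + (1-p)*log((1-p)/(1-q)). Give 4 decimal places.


Bregman divergence with negative entropy generator:
D = p*log(p/q) + (1-p)*log((1-p)/(1-q)).
p = 0.15, q = 0.55.
p*log(p/q) = 0.15*log(0.15/0.55) = -0.194892.
(1-p)*log((1-p)/(1-q)) = 0.85*log(0.85/0.45) = 0.54059.
D = -0.194892 + 0.54059 = 0.3457

0.3457


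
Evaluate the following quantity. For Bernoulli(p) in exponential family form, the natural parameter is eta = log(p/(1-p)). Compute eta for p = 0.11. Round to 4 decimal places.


Natural parameter for Bernoulli: eta = log(p/(1-p)).
p = 0.11, 1-p = 0.89.
p/(1-p) = 0.123596.
eta = log(0.123596) = -2.0907

-2.0907


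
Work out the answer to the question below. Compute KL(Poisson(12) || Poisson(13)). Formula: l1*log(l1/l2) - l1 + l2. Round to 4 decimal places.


KL divergence for Poisson:
KL = l1*log(l1/l2) - l1 + l2.
l1 = 12, l2 = 13.
log(12/13) = -0.080043.
l1*log(l1/l2) = 12 * -0.080043 = -0.960512.
KL = -0.960512 - 12 + 13 = 0.0395

0.0395


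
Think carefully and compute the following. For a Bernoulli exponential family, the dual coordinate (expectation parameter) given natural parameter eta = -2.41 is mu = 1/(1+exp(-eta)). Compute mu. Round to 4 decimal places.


Dual coordinate (expectation parameter) for Bernoulli:
mu = 1/(1+exp(-eta)).
eta = -2.41.
exp(-eta) = exp(2.41) = 11.133961.
mu = 1/(1+11.133961) = 0.0824

0.0824


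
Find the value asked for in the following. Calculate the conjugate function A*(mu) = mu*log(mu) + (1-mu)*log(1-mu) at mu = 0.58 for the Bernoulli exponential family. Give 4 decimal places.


Legendre transform for Bernoulli:
A*(mu) = mu*log(mu) + (1-mu)*log(1-mu).
mu = 0.58, 1-mu = 0.42.
mu*log(mu) = 0.58*log(0.58) = -0.315942.
(1-mu)*log(1-mu) = 0.42*log(0.42) = -0.36435.
A* = -0.315942 + -0.36435 = -0.6803

-0.6803


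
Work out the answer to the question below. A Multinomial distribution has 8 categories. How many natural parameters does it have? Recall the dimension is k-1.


Exponential family dimension calculation:
For Multinomial with k=8 categories, dim = k-1 = 7.

7


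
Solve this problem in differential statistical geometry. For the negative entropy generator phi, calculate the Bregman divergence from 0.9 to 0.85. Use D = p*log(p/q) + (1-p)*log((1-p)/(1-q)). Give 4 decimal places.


Bregman divergence with negative entropy generator:
D = p*log(p/q) + (1-p)*log((1-p)/(1-q)).
p = 0.9, q = 0.85.
p*log(p/q) = 0.9*log(0.9/0.85) = 0.051443.
(1-p)*log((1-p)/(1-q)) = 0.1*log(0.1/0.15) = -0.040547.
D = 0.051443 + -0.040547 = 0.0109

0.0109


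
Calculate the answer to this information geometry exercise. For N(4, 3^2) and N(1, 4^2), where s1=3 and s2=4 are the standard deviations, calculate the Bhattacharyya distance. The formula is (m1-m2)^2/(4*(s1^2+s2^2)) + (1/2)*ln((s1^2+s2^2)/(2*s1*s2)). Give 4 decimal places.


Bhattacharyya distance between two Gaussians:
DB = (m1-m2)^2/(4*(s1^2+s2^2)) + (1/2)*ln((s1^2+s2^2)/(2*s1*s2)).
(m1-m2)^2 = (3)^2 = 9.
s1^2+s2^2 = 9 + 16 = 25.
term1 = 9/100 = 0.09.
term2 = 0.5*ln(25/24.0) = 0.020411.
DB = 0.09 + 0.020411 = 0.1104

0.1104


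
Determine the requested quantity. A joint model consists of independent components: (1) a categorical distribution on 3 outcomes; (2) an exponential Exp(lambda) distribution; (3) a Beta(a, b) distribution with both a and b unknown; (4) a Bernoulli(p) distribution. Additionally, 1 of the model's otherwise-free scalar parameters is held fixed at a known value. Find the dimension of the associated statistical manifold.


The dimension of a statistical manifold equals the number of free
(independent) real parameters of the model. For a product of independent
blocks the parameter counts add.
- categorical on 3 outcomes (probabilities sum to 1): 3-1 = 2.
- exponential (lambda): 1.
- Beta (a, b): 2.
- Bernoulli (p): 1.
Total = 2 + 1 + 2 + 1 = 6.
1 parameter(s) fixed at known values: 6 - 1 = 5.
Dimension = 5

5


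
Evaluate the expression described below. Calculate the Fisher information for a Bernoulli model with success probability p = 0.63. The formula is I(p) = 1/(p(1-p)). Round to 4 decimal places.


For Bernoulli(p), Fisher information is I(p) = 1/(p*(1-p)).
p = 0.63, 1-p = 0.37.
p*(1-p) = 0.2331.
I(p) = 1/0.2331 = 4.2900

4.2900


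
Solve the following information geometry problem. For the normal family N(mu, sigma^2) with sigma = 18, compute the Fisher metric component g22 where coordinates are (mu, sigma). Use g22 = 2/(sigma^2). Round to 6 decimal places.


For the 2-parameter normal family, the Fisher metric has:
  g11 = 1/sigma^2, g22 = 2/sigma^2.
sigma = 18, sigma^2 = 324.
g22 = 0.006173

0.006173
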